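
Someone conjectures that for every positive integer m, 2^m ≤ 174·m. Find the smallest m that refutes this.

m = 11

We need the least positive integer m for which 2^m > 174·m.
For m = 1, 2, 3, 4, 5, 6, 7, 8, 9, 10 the conclusion holds.
m = 11: 2^m = 2048 and 174·m = 1914, so 2048 > 1914.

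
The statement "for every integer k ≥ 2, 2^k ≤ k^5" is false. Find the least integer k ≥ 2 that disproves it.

The first 21 eligible values, up to k = 22, all satisfy the conclusion.
k = 23: 2^k = 8388608 and k^5 = 6436343, so 8388608 > 6436343.
Thus k = 23 disproves the claim, and no smaller k works.

k = 23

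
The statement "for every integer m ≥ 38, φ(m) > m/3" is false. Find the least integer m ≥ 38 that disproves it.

m = 42

For m = 38, 39, 40, 41 the conclusion holds.
m = 42: φ(42) = 12 and 42/3 = 14, so φ(42) ≤ 42/3.
Hence m = 42 is a counterexample.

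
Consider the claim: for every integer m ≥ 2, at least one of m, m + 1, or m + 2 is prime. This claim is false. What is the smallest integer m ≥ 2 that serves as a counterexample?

m = 8

The first 6 eligible values, up to m = 7, all satisfy the conclusion.
m = 8: 8 = 2 × 4; 9 = 3 × 3; 10 = 2 × 5 — all composite.
So m = 8 is the smallest counterexample.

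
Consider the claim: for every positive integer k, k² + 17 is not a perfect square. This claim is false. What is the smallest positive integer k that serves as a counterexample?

We need the least positive integer k for which k² + 17 is a perfect square.
k = 1: 1² + 17 = 18, not a perfect square.
k = 2: 2² + 17 = 21, not a perfect square.
k = 3: 3² + 17 = 26, not a perfect square.
k = 4: 4² + 17 = 33, not a perfect square.
k = 5: 5² + 17 = 42, not a perfect square.
k = 6: 6² + 17 = 53, not a perfect square.
k = 7: 7² + 17 = 66, not a perfect square.
k = 8: 8² + 17 = 81 = 9², a perfect square.
Hence k = 8 is a counterexample.

k = 8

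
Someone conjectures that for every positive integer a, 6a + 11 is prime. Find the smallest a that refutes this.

We need the least positive integer a for which 6a + 11 is not prime.
For a = 1, 2, 3 the conclusion holds.
a = 4: 6a + 11 = 35 = 5 × 7, composite.

a = 4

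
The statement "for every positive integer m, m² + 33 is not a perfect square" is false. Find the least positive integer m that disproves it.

Check each positive integer m in order until m² + 33 is a perfect square.
For m = 1, 2, 3 the conclusion holds.
m = 4: 4² + 33 = 49 = 7², a perfect square.
So m = 4 is the smallest counterexample.

m = 4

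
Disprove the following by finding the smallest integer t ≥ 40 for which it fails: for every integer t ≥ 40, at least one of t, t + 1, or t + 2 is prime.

A counterexample is any integer t ≥ 40 such that t, t + 1, t + 2 are all composite; we check each in order.
The first 4 eligible values, up to t = 43, all satisfy the conclusion.
t = 44: 44 = 2 × 22; 45 = 3 × 15; 46 = 2 × 23 — all composite.
Thus t = 44 disproves the claim, and no smaller t works.

t = 44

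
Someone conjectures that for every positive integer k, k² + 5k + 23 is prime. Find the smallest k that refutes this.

For k = 1, 2, 3, 4, …, 11, 12, 13 the conclusion holds.
k = 14: k² + 5k + 23 = 289 = 17 × 17, composite.

k = 14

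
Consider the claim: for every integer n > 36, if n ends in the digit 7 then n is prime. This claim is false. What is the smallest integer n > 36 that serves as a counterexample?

For n = 37, 47 the conclusion holds.
n = 57: 57 ends in 7; 57 = 3 × 19, composite.
Hence n = 57 is a counterexample.

n = 57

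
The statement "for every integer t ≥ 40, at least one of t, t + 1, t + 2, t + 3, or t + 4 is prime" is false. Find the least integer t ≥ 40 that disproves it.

We need the least integer t ≥ 40 for which t, t + 1, t + 2, t + 3, t + 4 are all composite.
t = 40: 41 is prime.
t = 41: 41 is prime.
t = 42: 43 is prime.
t = 43: 43 is prime.
t = 44: 47 is prime.
t = 45: 47 is prime.
t = 46: 47 is prime.
t = 47: 47 is prime.
t = 48: 48 = 2 × 24; 49 = 7 × 7; 50 = 2 × 25; 51 = 3 × 17; 52 = 2 × 26 — all composite.
So t = 48 is the smallest counterexample.

t = 48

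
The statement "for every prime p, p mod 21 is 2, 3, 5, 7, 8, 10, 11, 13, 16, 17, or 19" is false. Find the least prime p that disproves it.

For p = 2, 3, 5, 7, …, 29, 31, 37 the conclusion holds.
p = 41: 41 mod 21 = 20 — not in {2, 3, 5, 7, 8, 10, 11, 13, 16, 17, 19}.
Hence p = 41 is a counterexample.

p = 41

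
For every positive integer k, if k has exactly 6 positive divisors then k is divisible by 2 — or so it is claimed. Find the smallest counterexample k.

We need the least positive integer k for which k has exactly 6 positive divisors but k is not divisible by 2.
k = 12: τ(12) = 6; 12 mod 2 = 0.
k = 18: τ(18) = 6; 18 mod 2 = 0.
k = 20: τ(20) = 6; 20 mod 2 = 0.
k = 28: τ(28) = 6; 28 mod 2 = 0.
k = 32: τ(32) = 6; 32 mod 2 = 0.
k = 44: τ(44) = 6; 44 mod 2 = 0.
k = 45: τ(45) = 6; 45 mod 2 = 1.
Thus k = 45 disproves the claim, and no smaller k works.

k = 45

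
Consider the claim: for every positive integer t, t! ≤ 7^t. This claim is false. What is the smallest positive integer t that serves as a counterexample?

t = 17

Check each positive integer t in order until t! > 7^t.
For t = 1, 2, 3, 4, …, 14, 15, 16 the conclusion holds.
t = 17: t! = 355687428096000 and 7^t = 232630513987207, so 355687428096000 > 232630513987207.
Hence t = 17 is a counterexample.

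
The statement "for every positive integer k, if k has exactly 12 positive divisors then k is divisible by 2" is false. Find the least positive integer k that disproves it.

k = 315

Check each positive integer k in order until k has exactly 12 positive divisors but k is not divisible by 2.
For k = 60, 72, 84, 90, …, 294, 306, 308 the conclusion holds.
k = 315: τ(315) = 12; 315 mod 2 = 1.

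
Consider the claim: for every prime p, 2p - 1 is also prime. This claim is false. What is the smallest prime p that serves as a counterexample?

A counterexample is any prime p such that 2p - 1 is not prime; we check each in order.
For p = 2, 3 the conclusion holds.
p = 5: 2p - 1 = 9 = 3 × 3, not prime.
So p = 5 is the smallest counterexample.

p = 5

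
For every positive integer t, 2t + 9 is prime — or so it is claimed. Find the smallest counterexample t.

Check each positive integer t in order until 2t + 9 is not prime.
t = 1: 2t + 9 = 11, prime.
t = 2: 2t + 9 = 13, prime.
t = 3: 2t + 9 = 15 = 3 × 5, composite.
Thus t = 3 disproves the claim, and no smaller t works.

t = 3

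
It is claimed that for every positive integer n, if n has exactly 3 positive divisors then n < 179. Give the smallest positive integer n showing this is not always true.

A counterexample is any positive integer n such that n has exactly 3 positive divisors but the claim fails; we check each in order.
For n = 4, 9, 25, 49, 121, 169 the conclusion holds.
n = 289: τ(289) = 3; 289 ≥ 179.

n = 289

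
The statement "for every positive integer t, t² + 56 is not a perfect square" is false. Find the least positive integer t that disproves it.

Check each positive integer t in order until t² + 56 is a perfect square.
The first 4 eligible values, up to t = 4, all satisfy the conclusion.
t = 5: 5² + 56 = 81 = 9², a perfect square.

t = 5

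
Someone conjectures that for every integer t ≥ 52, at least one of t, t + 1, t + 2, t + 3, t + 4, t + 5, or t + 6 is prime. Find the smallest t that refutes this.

t = 90

A counterexample is any integer t ≥ 52 such that t, t + 1, t + 2, t + 3, t + 4, t + 5, t + 6 are all composite; we check each in order.
For t = 52, 53, 54, 55, …, 87, 88, 89 the conclusion holds.
t = 90: 90 = 2 × 45; 91 = 7 × 13; 92 = 2 × 46; 93 = 3 × 31; 94 = 2 × 47; 95 = 5 × 19; 96 = 2 × 48 — all composite.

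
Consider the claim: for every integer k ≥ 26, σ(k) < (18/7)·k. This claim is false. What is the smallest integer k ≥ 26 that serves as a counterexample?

We need the least integer k ≥ 26 for which the claim fails.
For k = 26, 27, 28, 29, …, 45, 46, 47 the conclusion holds.
k = 48: σ(48) = 124; 124 ≥ 864/7.
Thus k = 48 disproves the claim, and no smaller k works.

k = 48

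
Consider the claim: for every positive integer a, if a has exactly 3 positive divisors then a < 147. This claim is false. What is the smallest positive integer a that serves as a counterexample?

a = 169

Check each positive integer a in order until a has exactly 3 positive divisors but the claim fails.
For a = 4, 9, 25, 49, 121 the conclusion holds.
a = 169: τ(169) = 3; 169 ≥ 147.
So a = 169 is the smallest counterexample.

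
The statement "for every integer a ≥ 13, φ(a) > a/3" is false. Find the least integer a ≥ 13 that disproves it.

a = 18

For a = 13, 14, 15, 16, 17 the conclusion holds.
a = 18: φ(18) = 6 and 18/3 = 6, so φ(18) ≤ 18/3.
Thus a = 18 disproves the claim, and no smaller a works.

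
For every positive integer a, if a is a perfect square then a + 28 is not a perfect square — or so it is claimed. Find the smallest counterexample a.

A counterexample is any positive integer a such that a is a perfect square but a + 28 is a perfect square; we check each in order.
For a = 1, 4, 9, 16, 25 the conclusion holds.
a = 36: 36 = 6² and 36 + 28 = 64 = 8².
Thus a = 36 disproves the claim, and no smaller a works.

a = 36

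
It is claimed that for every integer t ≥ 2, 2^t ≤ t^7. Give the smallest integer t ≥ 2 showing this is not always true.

We need the least integer t ≥ 2 for which 2^t > t^7.
For t = 2, 3, 4, 5, …, 34, 35, 36 the conclusion holds.
t = 37: 2^t = 137438953472 and t^7 = 94931877133, so 137438953472 > 94931877133.
Thus t = 37 disproves the claim, and no smaller t works.

t = 37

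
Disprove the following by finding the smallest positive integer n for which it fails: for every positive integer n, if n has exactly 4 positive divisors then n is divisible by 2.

For n = 6, 8, 10, 14 the conclusion holds.
n = 15: τ(15) = 4; 15 mod 2 = 1.

n = 15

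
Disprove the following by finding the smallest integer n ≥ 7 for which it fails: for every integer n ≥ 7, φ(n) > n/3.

n = 12

For n = 7, 8, 9, 10, 11 the conclusion holds.
n = 12: φ(12) = 4 and 12/3 = 4, so φ(12) ≤ 12/3.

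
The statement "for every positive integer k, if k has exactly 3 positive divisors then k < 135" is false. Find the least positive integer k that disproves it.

k = 169

We need the least positive integer k for which k has exactly 3 positive divisors but the claim fails.
For k = 4, 9, 25, 49, 121 the conclusion holds.
k = 169: τ(169) = 3; 169 ≥ 135.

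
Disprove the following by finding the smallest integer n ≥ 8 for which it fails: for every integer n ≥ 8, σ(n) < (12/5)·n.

A counterexample is any integer n ≥ 8 such that the claim fails; we check each in order.
For n = 8, 9, 10, 11, …, 21, 22, 23 the conclusion holds.
n = 24: σ(24) = 60; 60 ≥ 288/5.
Thus n = 24 disproves the claim, and no smaller n works.

n = 24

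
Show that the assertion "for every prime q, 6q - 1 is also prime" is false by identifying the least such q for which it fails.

Check each prime q in order until 6q - 1 is not prime.
For q = 2, 3, 5, 7 the conclusion holds.
q = 11: 6q - 1 = 65 = 5 × 13, not prime.

q = 11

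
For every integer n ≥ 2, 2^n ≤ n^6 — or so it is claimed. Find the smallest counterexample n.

n = 30

Check each integer n ≥ 2 in order until 2^n > n^6.
For n = 2, 3, 4, 5, …, 27, 28, 29 the conclusion holds.
n = 30: 2^n = 1073741824 and n^6 = 729000000, so 1073741824 > 729000000.
Hence n = 30 is a counterexample.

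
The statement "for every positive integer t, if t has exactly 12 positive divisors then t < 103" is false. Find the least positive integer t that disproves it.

t = 108

t = 60: τ(60) = 12; 60 < 103.
t = 72: τ(72) = 12; 72 < 103.
t = 84: τ(84) = 12; 84 < 103.
t = 90: τ(90) = 12; 90 < 103.
t = 96: τ(96) = 12; 96 < 103.
t = 108: τ(108) = 12; 108 ≥ 103.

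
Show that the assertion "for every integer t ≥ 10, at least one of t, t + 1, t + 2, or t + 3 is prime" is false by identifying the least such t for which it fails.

t = 24

A counterexample is any integer t ≥ 10 such that t, t + 1, t + 2, t + 3 are all composite; we check each in order.
The first 14 eligible values, up to t = 23, all satisfy the conclusion.
t = 24: 24 = 2 × 12; 25 = 5 × 5; 26 = 2 × 13; 27 = 3 × 9 — all composite.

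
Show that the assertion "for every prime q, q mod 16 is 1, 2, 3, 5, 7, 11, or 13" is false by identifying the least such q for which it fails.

For q = 2, 3, 5, 7, 11, 13, 17, 19, 23, 29 the conclusion holds.
q = 31: 31 mod 16 = 15 — not in {1, 2, 3, 5, 7, 11, 13}.
So q = 31 is the smallest counterexample.

q = 31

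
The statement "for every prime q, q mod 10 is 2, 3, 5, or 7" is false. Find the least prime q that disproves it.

For q = 2, 3, 5, 7 the conclusion holds.
q = 11: 11 mod 10 = 1 — not in {2, 3, 5, 7}.

q = 11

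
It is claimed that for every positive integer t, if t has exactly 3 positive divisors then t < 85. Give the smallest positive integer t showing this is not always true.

Check each positive integer t in order until t has exactly 3 positive divisors but the claim fails.
The first 4 eligible values, up to t = 49, all satisfy the conclusion.
t = 121: τ(121) = 3; 121 ≥ 85.
Hence t = 121 is a counterexample.

t = 121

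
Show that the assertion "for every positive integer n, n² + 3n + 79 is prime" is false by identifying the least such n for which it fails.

n = 5

For n = 1, 2, 3, 4 the conclusion holds.
n = 5: n² + 3n + 79 = 119 = 7 × 17, composite.
Hence n = 5 is a counterexample.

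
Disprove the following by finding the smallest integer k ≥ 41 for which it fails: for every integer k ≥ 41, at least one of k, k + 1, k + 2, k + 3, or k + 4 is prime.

The first 7 eligible values, up to k = 47, all satisfy the conclusion.
k = 48: 48 = 2 × 24; 49 = 7 × 7; 50 = 2 × 25; 51 = 3 × 17; 52 = 2 × 26 — all composite.
So k = 48 is the smallest counterexample.

k = 48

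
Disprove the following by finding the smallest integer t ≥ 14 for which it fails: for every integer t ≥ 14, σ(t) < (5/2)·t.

t = 24

Check each integer t ≥ 14 in order until the claim fails.
For t = 14, 15, 16, 17, 18, 19, 20, 21, 22, 23 the conclusion holds.
t = 24: σ(24) = 60; 60 ≥ 60.
Hence t = 24 is a counterexample.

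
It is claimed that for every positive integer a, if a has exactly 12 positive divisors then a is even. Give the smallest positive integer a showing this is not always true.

We need the least positive integer a for which a has exactly 12 positive divisors but a is odd.
The first 24 eligible values, up to a = 308, all satisfy the conclusion.
a = 315: divisors of 315: 12 divisors; 315 is odd.
Hence a = 315 is a counterexample.

a = 315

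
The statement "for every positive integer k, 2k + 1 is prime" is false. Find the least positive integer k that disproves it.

A counterexample is any positive integer k such that 2k + 1 is not prime; we check each in order.
For k = 1, 2, 3 the conclusion holds.
k = 4: 2k + 1 = 9 = 3 × 3, composite.
Hence k = 4 is a counterexample.

k = 4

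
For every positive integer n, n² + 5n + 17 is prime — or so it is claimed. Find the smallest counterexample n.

n = 8

For n = 1, 2, 3, 4, 5, 6, 7 the conclusion holds.
n = 8: n² + 5n + 17 = 121 = 11 × 11, composite.
So n = 8 is the smallest counterexample.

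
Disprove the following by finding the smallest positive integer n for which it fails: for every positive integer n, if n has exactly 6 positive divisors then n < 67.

For n = 12, 18, 20, 28, 32, 44, 45, 50, 52, 63 the conclusion holds.
n = 68: τ(68) = 6; 68 ≥ 67.
So n = 68 is the smallest counterexample.

n = 68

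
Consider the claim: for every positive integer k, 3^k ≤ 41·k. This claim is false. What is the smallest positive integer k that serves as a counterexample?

k = 5

We need the least positive integer k for which 3^k > 41·k.
The first 4 eligible values, up to k = 4, all satisfy the conclusion.
k = 5: 3^k = 243 and 41·k = 205, so 243 > 205.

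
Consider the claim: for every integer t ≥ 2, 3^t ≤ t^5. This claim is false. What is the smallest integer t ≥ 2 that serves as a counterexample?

We need the least integer t ≥ 2 for which 3^t > t^5.
The first 9 eligible values, up to t = 10, all satisfy the conclusion.
t = 11: 3^t = 177147 and t^5 = 161051, so 177147 > 161051.
Thus t = 11 disproves the claim, and no smaller t works.

t = 11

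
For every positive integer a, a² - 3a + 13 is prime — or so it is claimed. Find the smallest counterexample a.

The first 11 eligible values, up to a = 11, all satisfy the conclusion.
a = 12: a² - 3a + 13 = 121 = 11 × 11, composite.
Thus a = 12 disproves the claim, and no smaller a works.

a = 12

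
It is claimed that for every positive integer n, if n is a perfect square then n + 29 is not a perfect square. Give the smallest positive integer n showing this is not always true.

n = 196

We need the least positive integer n for which n is a perfect square but n + 29 is a perfect square.
For n = 1, 4, 9, 16, …, 121, 144, 169 the conclusion holds.
n = 196: 196 = 14² and 196 + 29 = 225 = 15².
Thus n = 196 disproves the claim, and no smaller n works.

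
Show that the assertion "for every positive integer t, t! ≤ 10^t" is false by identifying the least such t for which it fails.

t = 25

The first 24 eligible values, up to t = 24, all satisfy the conclusion.
t = 25: t! = 15511210043330985984000000 and 10^t = 10000000000000000000000000, so 15511210043330985984000000 > 10000000000000000000000000.
So t = 25 is the smallest counterexample.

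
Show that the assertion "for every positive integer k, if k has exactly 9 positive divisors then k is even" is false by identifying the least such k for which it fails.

k = 225

We need the least positive integer k for which k has exactly 9 positive divisors but k is odd.
k = 36: divisors of 36: 9 divisors; 36 is even.
k = 100: divisors of 100: 9 divisors; 100 is even.
k = 196: divisors of 196: 9 divisors; 196 is even.
k = 225: divisors of 225: 9 divisors; 225 is odd.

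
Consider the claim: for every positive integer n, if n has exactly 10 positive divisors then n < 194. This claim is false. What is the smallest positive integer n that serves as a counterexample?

A counterexample is any positive integer n such that n has exactly 10 positive divisors but the claim fails; we check each in order.
n = 48: τ(48) = 10; 48 < 194.
n = 80: τ(80) = 10; 80 < 194.
n = 112: τ(112) = 10; 112 < 194.
n = 162: τ(162) = 10; 162 < 194.
n = 176: τ(176) = 10; 176 < 194.
n = 208: τ(208) = 10; 208 ≥ 194.
Hence n = 208 is a counterexample.

n = 208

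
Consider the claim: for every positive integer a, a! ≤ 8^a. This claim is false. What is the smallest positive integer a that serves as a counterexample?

A counterexample is any positive integer a such that a! > 8^a; we check each in order.
The first 19 eligible values, up to a = 19, all satisfy the conclusion.
a = 20: a! = 2432902008176640000 and 8^a = 1152921504606846976, so 2432902008176640000 > 1152921504606846976.
So a = 20 is the smallest counterexample.

a = 20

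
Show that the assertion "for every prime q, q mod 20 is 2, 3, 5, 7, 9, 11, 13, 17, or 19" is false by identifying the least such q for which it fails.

Check each prime q in order until the claim fails.
For q = 2, 3, 5, 7, …, 29, 31, 37 the conclusion holds.
q = 41: 41 mod 20 = 1 — not in {2, 3, 5, 7, 9, 11, 13, 17, 19}.

q = 41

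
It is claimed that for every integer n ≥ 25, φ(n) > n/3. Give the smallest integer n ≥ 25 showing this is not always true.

We need the least integer n ≥ 25 for which the claim fails.
For n = 25, 26, 27, 28, 29 the conclusion holds.
n = 30: φ(30) = 8 and 30/3 = 10, so φ(30) ≤ 30/3.
Thus n = 30 disproves the claim, and no smaller n works.

n = 30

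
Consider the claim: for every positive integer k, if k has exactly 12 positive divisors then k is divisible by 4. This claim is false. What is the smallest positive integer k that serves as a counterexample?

A counterexample is any positive integer k such that k has exactly 12 positive divisors but k is not divisible by 4; we check each in order.
k = 60: τ(60) = 12; 60 mod 4 = 0.
k = 72: τ(72) = 12; 72 mod 4 = 0.
k = 84: τ(84) = 12; 84 mod 4 = 0.
k = 90: τ(90) = 12; 90 mod 4 = 2.

k = 90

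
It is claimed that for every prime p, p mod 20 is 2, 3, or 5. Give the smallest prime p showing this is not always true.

p = 7

p = 2: 2 mod 20 = 2.
p = 3: 3 mod 20 = 3.
p = 5: 5 mod 20 = 5.
p = 7: 7 mod 20 = 7 — not in {2, 3, 5}.
So p = 7 is the smallest counterexample.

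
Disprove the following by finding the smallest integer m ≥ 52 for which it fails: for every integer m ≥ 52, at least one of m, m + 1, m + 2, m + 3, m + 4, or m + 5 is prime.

A counterexample is any integer m ≥ 52 such that m, m + 1, m + 2, m + 3, m + 4, m + 5 are all composite; we check each in order.
The first 38 eligible values, up to m = 89, all satisfy the conclusion.
m = 90: 90 = 2 × 45; 91 = 7 × 13; 92 = 2 × 46; 93 = 3 × 31; 94 = 2 × 47; 95 = 5 × 19 — all composite.
So m = 90 is the smallest counterexample.

m = 90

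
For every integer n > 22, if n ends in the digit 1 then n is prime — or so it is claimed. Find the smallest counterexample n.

n = 51

Check each integer n > 22 in order until n ends in the digit 1 but n is not prime.
For n = 31, 41 the conclusion holds.
n = 51: 51 ends in 1; 51 = 3 × 17, composite.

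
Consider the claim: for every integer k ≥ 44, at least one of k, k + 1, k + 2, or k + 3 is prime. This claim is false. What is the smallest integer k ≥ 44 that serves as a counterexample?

The first 4 eligible values, up to k = 47, all satisfy the conclusion.
k = 48: 48 = 2 × 24; 49 = 7 × 7; 50 = 2 × 25; 51 = 3 × 17 — all composite.
Hence k = 48 is a counterexample.

k = 48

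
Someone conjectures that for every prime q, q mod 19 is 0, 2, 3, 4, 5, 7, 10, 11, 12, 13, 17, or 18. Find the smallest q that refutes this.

We need the least prime q for which the claim fails.
The first 14 eligible values, up to q = 43, all satisfy the conclusion.
q = 47: 47 mod 19 = 9 — not in {0, 2, 3, 4, 5, 7, 10, 11, 12, 13, 17, 18}.
Hence q = 47 is a counterexample.

q = 47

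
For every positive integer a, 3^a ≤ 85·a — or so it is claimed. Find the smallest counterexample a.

a = 6

For a = 1, 2, 3, 4, 5 the conclusion holds.
a = 6: 3^a = 729 and 85·a = 510, so 729 > 510.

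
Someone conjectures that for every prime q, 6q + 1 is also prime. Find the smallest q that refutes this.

q = 19

q = 2: 6q + 1 = 13, prime.
q = 3: 6q + 1 = 19, prime.
q = 5: 6q + 1 = 31, prime.
q = 7: 6q + 1 = 43, prime.
q = 11: 6q + 1 = 67, prime.
q = 13: 6q + 1 = 79, prime.
q = 17: 6q + 1 = 103, prime.
q = 19: 6q + 1 = 115 = 5 × 23, not prime.
So q = 19 is the smallest counterexample.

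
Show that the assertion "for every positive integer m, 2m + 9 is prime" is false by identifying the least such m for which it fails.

A counterexample is any positive integer m such that 2m + 9 is not prime; we check each in order.
For m = 1, 2 the conclusion holds.
m = 3: 2m + 9 = 15 = 3 × 5, composite.

m = 3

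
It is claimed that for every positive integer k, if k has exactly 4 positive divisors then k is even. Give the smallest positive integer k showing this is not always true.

k = 15

k = 6: divisors of 6: 1, 2, 3, 6; 6 is even.
k = 8: divisors of 8: 1, 2, 4, 8; 8 is even.
k = 10: divisors of 10: 1, 2, 5, 10; 10 is even.
k = 14: divisors of 14: 1, 2, 7, 14; 14 is even.
k = 15: divisors of 15: 1, 3, 5, 15; 15 is odd.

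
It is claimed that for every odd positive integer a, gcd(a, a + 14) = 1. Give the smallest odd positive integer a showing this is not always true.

a = 1: gcd(1, 15) = 1.
a = 3: gcd(3, 17) = 1.
a = 5: gcd(5, 19) = 1.
a = 7: gcd(7, 21) = 7.

a = 7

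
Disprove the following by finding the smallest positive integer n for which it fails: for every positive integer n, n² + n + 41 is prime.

Check each positive integer n in order until n² + n + 41 is not prime.
For n = 1, 2, 3, 4, …, 37, 38, 39 the conclusion holds.
n = 40: n² + n + 41 = 1681 = 41 × 41, composite.

n = 40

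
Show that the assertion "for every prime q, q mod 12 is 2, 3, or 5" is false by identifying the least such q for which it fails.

q = 7

A counterexample is any prime q such that the claim fails; we check each in order.
For q = 2, 3, 5 the conclusion holds.
q = 7: 7 mod 12 = 7 — not in {2, 3, 5}.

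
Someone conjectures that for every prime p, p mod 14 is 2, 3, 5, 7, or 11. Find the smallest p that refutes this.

p = 13

For p = 2, 3, 5, 7, 11 the conclusion holds.
p = 13: 13 mod 14 = 13 — not in {2, 3, 5, 7, 11}.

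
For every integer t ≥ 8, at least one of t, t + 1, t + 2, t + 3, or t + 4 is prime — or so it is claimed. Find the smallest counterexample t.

t = 24

For t = 8, 9, 10, 11, …, 21, 22, 23 the conclusion holds.
t = 24: 24 = 2 × 12; 25 = 5 × 5; 26 = 2 × 13; 27 = 3 × 9; 28 = 2 × 14 — all composite.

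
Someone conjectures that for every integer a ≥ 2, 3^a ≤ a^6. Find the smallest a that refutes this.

We need the least integer a ≥ 2 for which 3^a > a^6.
For a = 2, 3, 4, 5, …, 12, 13, 14 the conclusion holds.
a = 15: 3^a = 14348907 and a^6 = 11390625, so 14348907 > 11390625.
So a = 15 is the smallest counterexample.

a = 15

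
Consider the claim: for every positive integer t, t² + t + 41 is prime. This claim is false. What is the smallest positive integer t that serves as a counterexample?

Check each positive integer t in order until t² + t + 41 is not prime.
For t = 1, 2, 3, 4, …, 37, 38, 39 the conclusion holds.
t = 40: t² + t + 41 = 1681 = 41 × 41, composite.

t = 40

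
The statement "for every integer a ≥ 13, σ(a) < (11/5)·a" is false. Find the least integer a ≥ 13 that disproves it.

a = 24

A counterexample is any integer a ≥ 13 such that the claim fails; we check each in order.
For a = 13, 14, 15, 16, …, 21, 22, 23 the conclusion holds.
a = 24: σ(24) = 60; 60 ≥ 264/5.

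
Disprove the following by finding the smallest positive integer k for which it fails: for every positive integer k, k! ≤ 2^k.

k = 4

We need the least positive integer k for which k! > 2^k.
For k = 1, 2, 3 the conclusion holds.
k = 4: k! = 24 and 2^k = 16, so 24 > 16.
So k = 4 is the smallest counterexample.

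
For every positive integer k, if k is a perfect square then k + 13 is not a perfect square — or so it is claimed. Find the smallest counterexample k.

Check each positive integer k in order until k is a perfect square but k + 13 is a perfect square.
k = 1: 1 + 13 = 14, not a perfect square.
k = 4: 4 + 13 = 17, not a perfect square.
k = 9: 9 + 13 = 22, not a perfect square.
k = 16: 16 + 13 = 29, not a perfect square.
k = 25: 25 + 13 = 38, not a perfect square.
k = 36: 36 = 6² and 36 + 13 = 49 = 7².

k = 36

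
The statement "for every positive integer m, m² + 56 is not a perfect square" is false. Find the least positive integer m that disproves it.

Check each positive integer m in order until m² + 56 is a perfect square.
For m = 1, 2, 3, 4 the conclusion holds.
m = 5: 5² + 56 = 81 = 9², a perfect square.
So m = 5 is the smallest counterexample.

m = 5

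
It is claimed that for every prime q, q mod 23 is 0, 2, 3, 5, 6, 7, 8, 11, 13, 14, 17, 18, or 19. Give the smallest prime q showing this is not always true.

For q = 2, 3, 5, 7, …, 31, 37, 41 the conclusion holds.
q = 43: 43 mod 23 = 20 — not in {0, 2, 3, 5, 6, 7, 8, 11, 13, 14, 17, 18, 19}.

q = 43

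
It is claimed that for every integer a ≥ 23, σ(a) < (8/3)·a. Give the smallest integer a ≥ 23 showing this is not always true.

A counterexample is any integer a ≥ 23 such that the claim fails; we check each in order.
For a = 23, 24, 25, 26, …, 57, 58, 59 the conclusion holds.
a = 60: σ(60) = 168; 168 ≥ 160.
Hence a = 60 is a counterexample.

a = 60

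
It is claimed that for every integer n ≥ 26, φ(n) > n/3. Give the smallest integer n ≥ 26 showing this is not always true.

Check each integer n ≥ 26 in order until the claim fails.
For n = 26, 27, 28, 29 the conclusion holds.
n = 30: φ(30) = 8 and 30/3 = 10, so φ(30) ≤ 30/3.

n = 30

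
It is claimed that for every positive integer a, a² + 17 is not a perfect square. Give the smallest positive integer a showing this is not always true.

a = 8

a = 1: 1² + 17 = 18, not a perfect square.
a = 2: 2² + 17 = 21, not a perfect square.
a = 3: 3² + 17 = 26, not a perfect square.
a = 4: 4² + 17 = 33, not a perfect square.
a = 5: 5² + 17 = 42, not a perfect square.
a = 6: 6² + 17 = 53, not a perfect square.
a = 7: 7² + 17 = 66, not a perfect square.
a = 8: 8² + 17 = 81 = 9², a perfect square.
Hence a = 8 is a counterexample.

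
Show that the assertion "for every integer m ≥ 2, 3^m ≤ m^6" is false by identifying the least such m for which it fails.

Check each integer m ≥ 2 in order until 3^m > m^6.
The first 13 eligible values, up to m = 14, all satisfy the conclusion.
m = 15: 3^m = 14348907 and m^6 = 11390625, so 14348907 > 11390625.
Thus m = 15 disproves the claim, and no smaller m works.

m = 15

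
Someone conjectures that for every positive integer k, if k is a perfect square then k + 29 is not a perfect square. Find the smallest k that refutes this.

Check each positive integer k in order until k is a perfect square but k + 29 is a perfect square.
For k = 1, 4, 9, 16, …, 121, 144, 169 the conclusion holds.
k = 196: 196 = 14² and 196 + 29 = 225 = 15².
Thus k = 196 disproves the claim, and no smaller k works.

k = 196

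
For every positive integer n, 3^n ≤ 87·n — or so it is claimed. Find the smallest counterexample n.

n = 6

The first 5 eligible values, up to n = 5, all satisfy the conclusion.
n = 6: 3^n = 729 and 87·n = 522, so 729 > 522.
So n = 6 is the smallest counterexample.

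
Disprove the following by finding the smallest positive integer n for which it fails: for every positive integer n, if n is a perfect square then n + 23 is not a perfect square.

n = 121

A counterexample is any positive integer n such that n is a perfect square but n + 23 is a perfect square; we check each in order.
For n = 1, 4, 9, 16, 25, 36, 49, 64, 81, 100 the conclusion holds.
n = 121: 121 = 11² and 121 + 23 = 144 = 12².
Thus n = 121 disproves the claim, and no smaller n works.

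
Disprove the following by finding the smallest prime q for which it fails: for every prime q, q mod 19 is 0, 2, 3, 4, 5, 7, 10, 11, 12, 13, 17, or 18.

Check each prime q in order until the claim fails.
The first 14 eligible values, up to q = 43, all satisfy the conclusion.
q = 47: 47 mod 19 = 9 — not in {0, 2, 3, 4, 5, 7, 10, 11, 12, 13, 17, 18}.

q = 47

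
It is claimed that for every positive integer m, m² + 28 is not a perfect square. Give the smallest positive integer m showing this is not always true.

m = 6

Check each positive integer m in order until m² + 28 is a perfect square.
For m = 1, 2, 3, 4, 5 the conclusion holds.
m = 6: 6² + 28 = 64 = 8², a perfect square.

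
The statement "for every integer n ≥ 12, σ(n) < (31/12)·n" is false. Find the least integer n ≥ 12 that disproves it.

We need the least integer n ≥ 12 for which the claim fails.
For n = 12, 13, 14, 15, …, 45, 46, 47 the conclusion holds.
n = 48: σ(48) = 124; 124 ≥ 124.

n = 48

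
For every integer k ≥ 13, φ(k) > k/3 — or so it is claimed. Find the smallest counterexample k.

A counterexample is any integer k ≥ 13 such that the claim fails; we check each in order.
k = 13: φ(13) = 12 and 13/3 = 13/3, so φ(13) > 13/3.
k = 14: φ(14) = 6 and 14/3 = 14/3, so φ(14) > 14/3.
k = 15: φ(15) = 8 and 15/3 = 5, so φ(15) > 15/3.
k = 16: φ(16) = 8 and 16/3 = 16/3, so φ(16) > 16/3.
k = 17: φ(17) = 16 and 17/3 = 17/3, so φ(17) > 17/3.
k = 18: φ(18) = 6 and 18/3 = 6, so φ(18) ≤ 18/3.

k = 18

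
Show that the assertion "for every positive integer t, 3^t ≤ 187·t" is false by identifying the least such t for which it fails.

t = 7

A counterexample is any positive integer t such that 3^t > 187·t; we check each in order.
The first 6 eligible values, up to t = 6, all satisfy the conclusion.
t = 7: 3^t = 2187 and 187·t = 1309, so 2187 > 1309.
So t = 7 is the smallest counterexample.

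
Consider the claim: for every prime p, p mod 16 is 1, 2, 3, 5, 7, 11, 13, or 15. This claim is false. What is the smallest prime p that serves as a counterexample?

p = 41

A counterexample is any prime p such that the claim fails; we check each in order.
The first 12 eligible values, up to p = 37, all satisfy the conclusion.
p = 41: 41 mod 16 = 9 — not in {1, 2, 3, 5, 7, 11, 13, 15}.
So p = 41 is the smallest counterexample.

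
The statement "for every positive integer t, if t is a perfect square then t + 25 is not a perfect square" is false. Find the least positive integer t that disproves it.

t = 144

We need the least positive integer t for which t is a perfect square but t + 25 is a perfect square.
For t = 1, 4, 9, 16, …, 81, 100, 121 the conclusion holds.
t = 144: 144 = 12² and 144 + 25 = 169 = 13².
Hence t = 144 is a counterexample.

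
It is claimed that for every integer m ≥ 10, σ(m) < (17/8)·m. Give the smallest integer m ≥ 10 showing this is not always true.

We need the least integer m ≥ 10 for which the claim fails.
m = 10: σ(10) = 18; 18 < 85/4.
m = 11: σ(11) = 12; 12 < 187/8.
m = 12: σ(12) = 28; 28 ≥ 51/2.

m = 12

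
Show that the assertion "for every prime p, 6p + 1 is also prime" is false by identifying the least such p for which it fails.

p = 19

We need the least prime p for which 6p + 1 is not prime.
p = 2: 6p + 1 = 13, prime.
p = 3: 6p + 1 = 19, prime.
p = 5: 6p + 1 = 31, prime.
p = 7: 6p + 1 = 43, prime.
p = 11: 6p + 1 = 67, prime.
p = 13: 6p + 1 = 79, prime.
p = 17: 6p + 1 = 103, prime.
p = 19: 6p + 1 = 115 = 5 × 23, not prime.
So p = 19 is the smallest counterexample.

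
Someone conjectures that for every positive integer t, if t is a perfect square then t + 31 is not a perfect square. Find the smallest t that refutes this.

Check each positive integer t in order until t is a perfect square but t + 31 is a perfect square.
For t = 1, 4, 9, 16, …, 144, 169, 196 the conclusion holds.
t = 225: 225 = 15² and 225 + 31 = 256 = 16².
So t = 225 is the smallest counterexample.

t = 225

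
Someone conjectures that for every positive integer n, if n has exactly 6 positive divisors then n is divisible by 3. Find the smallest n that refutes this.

n = 20

We need the least positive integer n for which n has exactly 6 positive divisors but n is not divisible by 3.
For n = 12, 18 the conclusion holds.
n = 20: τ(20) = 6; 20 mod 3 = 2.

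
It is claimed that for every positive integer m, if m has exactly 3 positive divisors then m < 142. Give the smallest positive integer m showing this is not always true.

Check each positive integer m in order until m has exactly 3 positive divisors but the claim fails.
For m = 4, 9, 25, 49, 121 the conclusion holds.
m = 169: τ(169) = 3; 169 ≥ 142.

m = 169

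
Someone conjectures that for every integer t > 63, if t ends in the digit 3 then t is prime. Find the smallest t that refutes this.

t = 73: 73 ends in 3 and is prime.
t = 83: 83 ends in 3 and is prime.
t = 93: 93 ends in 3; 93 = 3 × 31, composite.
Hence t = 93 is a counterexample.

t = 93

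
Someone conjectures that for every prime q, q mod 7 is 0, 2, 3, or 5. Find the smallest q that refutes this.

The first 4 eligible values, up to q = 7, all satisfy the conclusion.
q = 11: 11 mod 7 = 4 — not in {0, 2, 3, 5}.
So q = 11 is the smallest counterexample.

q = 11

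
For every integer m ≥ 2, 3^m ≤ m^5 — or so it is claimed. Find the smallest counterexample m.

For m = 2, 3, 4, 5, 6, 7, 8, 9, 10 the conclusion holds.
m = 11: 3^m = 177147 and m^5 = 161051, so 177147 > 161051.
Thus m = 11 disproves the claim, and no smaller m works.

m = 11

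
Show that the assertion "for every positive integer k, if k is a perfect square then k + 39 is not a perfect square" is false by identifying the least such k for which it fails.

k = 25

k = 1: 1 + 39 = 40, not a perfect square.
k = 4: 4 + 39 = 43, not a perfect square.
k = 9: 9 + 39 = 48, not a perfect square.
k = 16: 16 + 39 = 55, not a perfect square.
k = 25: 25 = 5² and 25 + 39 = 64 = 8².
Hence k = 25 is a counterexample.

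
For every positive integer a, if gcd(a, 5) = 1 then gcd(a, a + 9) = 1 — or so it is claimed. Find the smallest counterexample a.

a = 3

Check each positive integer a in order until gcd(a, 5) = 1 but gcd(a, a + 9) > 1.
For a = 1, 2 the conclusion holds.
a = 3: gcd(3, 12) = 3.
Thus a = 3 disproves the claim, and no smaller a works.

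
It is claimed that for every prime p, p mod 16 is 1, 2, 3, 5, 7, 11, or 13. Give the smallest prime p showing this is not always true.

Check each prime p in order until the claim fails.
The first 10 eligible values, up to p = 29, all satisfy the conclusion.
p = 31: 31 mod 16 = 15 — not in {1, 2, 3, 5, 7, 11, 13}.
Thus p = 31 disproves the claim, and no smaller p works.

p = 31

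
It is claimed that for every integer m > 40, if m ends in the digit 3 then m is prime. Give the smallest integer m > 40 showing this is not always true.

m = 63

Check each integer m > 40 in order until m ends in the digit 3 but m is not prime.
For m = 43, 53 the conclusion holds.
m = 63: 63 ends in 3; 63 = 3 × 21, composite.
Hence m = 63 is a counterexample.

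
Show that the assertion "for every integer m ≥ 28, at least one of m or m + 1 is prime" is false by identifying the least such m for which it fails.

m = 28: 29 is prime.
m = 29: 29 is prime.
m = 30: 31 is prime.
m = 31: 31 is prime.
m = 32: 32 = 2 × 16; 33 = 3 × 11 — both composite.
So m = 32 is the smallest counterexample.

m = 32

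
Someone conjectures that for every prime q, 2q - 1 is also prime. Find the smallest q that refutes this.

For q = 2, 3 the conclusion holds.
q = 5: 2q - 1 = 9 = 3 × 3, not prime.
So q = 5 is the smallest counterexample.

q = 5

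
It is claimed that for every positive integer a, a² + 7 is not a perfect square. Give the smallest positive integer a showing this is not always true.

Check each positive integer a in order until a² + 7 is a perfect square.
a = 1: 1² + 7 = 8, not a perfect square.
a = 2: 2² + 7 = 11, not a perfect square.
a = 3: 3² + 7 = 16 = 4², a perfect square.

a = 3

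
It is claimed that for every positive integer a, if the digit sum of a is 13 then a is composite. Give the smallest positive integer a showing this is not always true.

A counterexample is any positive integer a such that the digit sum of a is 13 but a is prime; we check each in order.
a = 49: digit sum 13; 49 is composite.
a = 58: digit sum 13; 58 is composite.
a = 67: digit sum 13; 67 is prime, not composite.
So a = 67 is the smallest counterexample.

a = 67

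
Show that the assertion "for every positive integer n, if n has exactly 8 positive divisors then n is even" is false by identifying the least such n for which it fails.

A counterexample is any positive integer n such that n has exactly 8 positive divisors but n is odd; we check each in order.
For n = 24, 30, 40, 42, …, 88, 102, 104 the conclusion holds.
n = 105: divisors of 105: 1, 3, 5, 7, 15, 21, 35, 105; 105 is odd.
Hence n = 105 is a counterexample.

n = 105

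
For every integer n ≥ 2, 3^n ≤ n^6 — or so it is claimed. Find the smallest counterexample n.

We need the least integer n ≥ 2 for which 3^n > n^6.
For n = 2, 3, 4, 5, …, 12, 13, 14 the conclusion holds.
n = 15: 3^n = 14348907 and n^6 = 11390625, so 14348907 > 11390625.
Hence n = 15 is a counterexample.

n = 15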